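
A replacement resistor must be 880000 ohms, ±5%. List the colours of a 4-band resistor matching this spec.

880000 Ω = 88 × 10^4.
8 → grey
8 → grey
Multiplier 10^4 → yellow.
±5% tolerance → gold.

grey, grey, yellow, gold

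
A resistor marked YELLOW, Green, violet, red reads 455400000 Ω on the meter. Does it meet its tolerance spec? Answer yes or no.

Yellow → 4 (first significant figure)
Green → 5 (second significant figure)
Violet → ×10^7 multiplier
Red → ±2% tolerance
45 × 10000000 = 450000000 Ω
Allowed range: 441000000 Ω to 459000000 Ω.
455400000 Ω lies inside that range.

yes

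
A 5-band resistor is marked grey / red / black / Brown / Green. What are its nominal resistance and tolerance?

8200 Ω ±0.5%

Grey → 8 (first significant figure)
Red → 2 (second significant figure)
Black → 0 (third significant figure)
Brown → ×10 multiplier
Green → ±0.5% tolerance
820 × 10 = 8200 Ω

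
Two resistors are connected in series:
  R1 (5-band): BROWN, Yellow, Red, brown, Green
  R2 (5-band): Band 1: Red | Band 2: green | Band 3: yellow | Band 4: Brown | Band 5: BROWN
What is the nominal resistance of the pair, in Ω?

3960 Ω

R1: brown, yellow, red → 142; brown ×10 → 1420 Ω.
R2: red, green, yellow → 254; brown ×10 → 2540 Ω.
Series: 1420 + 2540 = 3960 Ω.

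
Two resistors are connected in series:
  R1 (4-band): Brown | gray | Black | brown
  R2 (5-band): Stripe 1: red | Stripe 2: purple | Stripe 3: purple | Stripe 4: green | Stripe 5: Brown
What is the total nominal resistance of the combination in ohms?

R1: brown, grey → 18; black ×1 → 18 Ω.
R2: red, violet, violet → 277; green ×10^5 → 27700000 Ω.
Series: 18 + 27700000 = 27700018 Ω.

27700018 Ω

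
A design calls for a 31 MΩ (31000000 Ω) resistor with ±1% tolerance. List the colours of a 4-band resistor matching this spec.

31000000 Ω = 31 × 10^6.
3 → orange
1 → brown
Multiplier 10^6 → blue.
±1% tolerance → brown.

orange, brown, blue, brown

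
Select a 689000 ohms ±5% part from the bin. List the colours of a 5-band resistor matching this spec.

689000 Ω = 689 × 10^3.
6 → blue
8 → grey
9 → white
Multiplier 10^3 → orange.
±5% tolerance → gold.

blue, grey, white, orange, gold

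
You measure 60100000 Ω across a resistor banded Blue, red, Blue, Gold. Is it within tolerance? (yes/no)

yes

Blue → 6 (first significant figure)
Red → 2 (second significant figure)
Blue → ×10^6 multiplier
Gold → ±5% tolerance
62 × 1000000 = 62000000 Ω
Allowed range: 58900000 Ω to 65100000 Ω.
60100000 Ω lies inside that range.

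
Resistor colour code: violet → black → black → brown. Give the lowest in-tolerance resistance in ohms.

69.3 Ω

Violet → 7 (first significant figure)
Black → 0 (second significant figure)
Black → ×1 multiplier
Brown → ±1% tolerance
70 × 1 = 70 Ω
Lowest = 70 × (1 − 1/100) = 69.3 Ω.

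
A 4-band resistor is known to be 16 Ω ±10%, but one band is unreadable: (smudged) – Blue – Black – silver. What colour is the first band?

16 Ω = 16 × 10^0.
The first band gives digit 1 of the significand, and 1 is brown.

brown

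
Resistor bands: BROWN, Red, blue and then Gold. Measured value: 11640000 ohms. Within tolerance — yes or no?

Brown → 1 (first significant figure)
Red → 2 (second significant figure)
Blue → ×10^6 multiplier
Gold → ±5% tolerance
12 × 1000000 = 12000000 Ω
Allowed range: 11400000 Ω to 12600000 Ω.
11640000 ohms lies inside that range.

yes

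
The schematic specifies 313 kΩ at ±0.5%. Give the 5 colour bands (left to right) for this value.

313000 Ω = 313 × 10^3.
3 → orange
1 → brown
3 → orange
Multiplier 10^3 → orange.
±0.5% tolerance → green.

orange, brown, orange, orange, green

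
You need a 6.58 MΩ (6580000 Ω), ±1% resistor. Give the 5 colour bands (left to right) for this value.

blue, green, grey, yellow, brown

6580000 Ω = 658 × 10^4.
6 → blue
5 → green
8 → grey
Multiplier 10^4 → yellow.
±1% tolerance → brown.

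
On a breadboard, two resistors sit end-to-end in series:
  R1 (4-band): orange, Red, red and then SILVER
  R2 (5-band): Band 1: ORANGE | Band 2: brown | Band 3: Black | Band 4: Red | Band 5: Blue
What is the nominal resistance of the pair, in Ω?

R1: orange, red → 32; red ×10^2 → 3200 Ω.
R2: orange, brown, black → 310; red ×10^2 → 31000 Ω.
Series: 3200 + 31000 = 34200 Ω.

34200 Ω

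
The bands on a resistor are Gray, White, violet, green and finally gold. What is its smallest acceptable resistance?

85215000 Ω

Grey → 8 (first significant figure)
White → 9 (second significant figure)
Violet → 7 (third significant figure)
Green → ×10^5 multiplier
Gold → ±5% tolerance
897 × 100000 = 89700000 Ω
Smallest = 89700000 × (1 − 5/100) = 85215000 Ω.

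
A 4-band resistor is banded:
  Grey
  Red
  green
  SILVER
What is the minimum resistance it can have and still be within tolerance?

Grey → 8 (first significant figure)
Red → 2 (second significant figure)
Green → ×10^5 multiplier
Silver → ±10% tolerance
82 × 100000 = 8200000 Ω
Minimum = 8200000 × (1 − 10/100) = 7380000 Ω.

7380000 Ω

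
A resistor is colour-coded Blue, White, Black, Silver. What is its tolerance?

The last band, silver, is the tolerance band.
Silver corresponds to ±10%.

±10%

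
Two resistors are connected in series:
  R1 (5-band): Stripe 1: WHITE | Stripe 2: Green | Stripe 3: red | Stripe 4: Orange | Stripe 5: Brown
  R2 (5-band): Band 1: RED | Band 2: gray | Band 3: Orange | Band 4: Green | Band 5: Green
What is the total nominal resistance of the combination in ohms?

29252000 Ω

R1: white, green, red → 952; orange ×10^3 → 952000 Ω.
R2: red, grey, orange → 283; green ×10^5 → 28300000 Ω.
Series: 952000 + 28300000 = 29252000 Ω.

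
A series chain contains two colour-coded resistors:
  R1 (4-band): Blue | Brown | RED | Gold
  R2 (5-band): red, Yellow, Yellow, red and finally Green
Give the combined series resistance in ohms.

R1: blue, brown → 61; red ×10^2 → 6100 Ω.
R2: red, yellow, yellow → 244; red ×10^2 → 24400 Ω.
Series: 6100 + 24400 = 30500 Ω.

30500 Ω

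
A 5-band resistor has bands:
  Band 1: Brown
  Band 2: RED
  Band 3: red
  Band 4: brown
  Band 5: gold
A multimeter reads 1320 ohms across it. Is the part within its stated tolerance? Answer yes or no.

no

Brown → 1 (first significant figure)
Red → 2 (second significant figure)
Red → 2 (third significant figure)
Brown → ×10 multiplier
Gold → ±5% tolerance
122 × 10 = 1220 Ω
Allowed range: 1159 Ω to 1281 Ω.
1320 ohms lies outside that range.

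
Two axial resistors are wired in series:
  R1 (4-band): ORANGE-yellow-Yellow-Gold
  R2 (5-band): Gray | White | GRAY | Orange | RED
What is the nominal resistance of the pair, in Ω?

R1: orange, yellow → 34; yellow ×10^4 → 340000 Ω.
R2: grey, white, grey → 898; orange ×10^3 → 898000 Ω.
Series: 340000 + 898000 = 1238000 Ω.

1238000 Ω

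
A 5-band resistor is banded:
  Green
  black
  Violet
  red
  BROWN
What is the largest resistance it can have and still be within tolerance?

Green → 5 (first significant figure)
Black → 0 (second significant figure)
Violet → 7 (third significant figure)
Red → ×10^2 multiplier
Brown → ±1% tolerance
507 × 100 = 50700 Ω
Largest = 50700 × (1 + 1/100) = 51207 Ω.

51207 Ω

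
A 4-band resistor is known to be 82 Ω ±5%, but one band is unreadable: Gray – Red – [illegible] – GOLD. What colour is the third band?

black

82 Ω = 82 × 10^0.
The third band is the multiplier, 10^0, which is black.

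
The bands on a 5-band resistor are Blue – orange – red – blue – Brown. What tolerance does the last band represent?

The last band, brown, is the tolerance band.
Brown corresponds to ±1%.

±1%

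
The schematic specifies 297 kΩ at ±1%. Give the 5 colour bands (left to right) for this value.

red, white, violet, orange, brown

297000 Ω = 297 × 10^3.
2 → red
9 → white
7 → violet
Multiplier 10^3 → orange.
±1% tolerance → brown.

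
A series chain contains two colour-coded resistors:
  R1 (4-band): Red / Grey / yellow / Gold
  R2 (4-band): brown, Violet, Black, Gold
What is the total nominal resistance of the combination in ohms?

R1: red, grey → 28; yellow ×10^4 → 280000 Ω.
R2: brown, violet → 17; black ×1 → 17 Ω.
Series: 280000 + 17 = 280017 Ω.

280017 Ω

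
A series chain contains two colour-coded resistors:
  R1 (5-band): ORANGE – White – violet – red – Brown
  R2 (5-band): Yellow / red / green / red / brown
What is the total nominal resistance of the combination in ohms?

82200 Ω

R1: orange, white, violet → 397; red ×10^2 → 39700 Ω.
R2: yellow, red, green → 425; red ×10^2 → 42500 Ω.
Series: 39700 + 42500 = 82200 Ω.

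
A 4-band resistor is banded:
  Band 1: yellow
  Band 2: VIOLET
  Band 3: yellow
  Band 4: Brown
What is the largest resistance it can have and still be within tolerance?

474700 Ω

Yellow → 4 (first significant figure)
Violet → 7 (second significant figure)
Yellow → ×10^4 multiplier
Brown → ±1% tolerance
47 × 10000 = 470000 Ω
Largest = 470000 × (1 + 1/100) = 474700 Ω.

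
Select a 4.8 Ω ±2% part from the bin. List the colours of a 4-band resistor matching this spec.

4.8 Ω = 48 × 10^-1.
4 → yellow
8 → grey
Multiplier 10^-1 → gold.
±2% tolerance → red.

yellow, grey, gold, red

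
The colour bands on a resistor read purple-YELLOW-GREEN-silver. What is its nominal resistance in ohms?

Violet → 7 (first significant figure)
Yellow → 4 (second significant figure)
Green → ×10^5 multiplier
74 × 100000 = 7400000 Ω

7400000 Ω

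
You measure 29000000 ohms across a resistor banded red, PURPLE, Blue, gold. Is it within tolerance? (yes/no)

Red → 2 (first significant figure)
Violet → 7 (second significant figure)
Blue → ×10^6 multiplier
Gold → ±5% tolerance
27 × 1000000 = 27000000 Ω
Allowed range: 25650000 Ω to 28350000 Ω.
29000000 ohms lies outside that range.

no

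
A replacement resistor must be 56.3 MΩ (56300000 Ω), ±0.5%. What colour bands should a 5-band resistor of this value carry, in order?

green, blue, orange, green, green

56300000 Ω = 563 × 10^5.
5 → green
6 → blue
3 → orange
Multiplier 10^5 → green.
±0.5% tolerance → green.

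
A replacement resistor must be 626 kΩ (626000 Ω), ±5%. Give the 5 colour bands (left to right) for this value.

blue, red, blue, orange, gold

626000 Ω = 626 × 10^3.
6 → blue
2 → red
6 → blue
Multiplier 10^3 → orange.
±5% tolerance → gold.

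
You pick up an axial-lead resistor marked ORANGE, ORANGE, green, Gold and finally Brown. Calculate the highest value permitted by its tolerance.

33.835 Ω

Orange → 3 (first significant figure)
Orange → 3 (second significant figure)
Green → 5 (third significant figure)
Gold → ×0.1 multiplier
Brown → ±1% tolerance
335 × 0.1 = 33.5 Ω
Highest = 33.5 × (1 + 1/100) = 33.835 Ω.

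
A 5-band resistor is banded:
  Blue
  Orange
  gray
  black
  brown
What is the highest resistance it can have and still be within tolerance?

Blue → 6 (first significant figure)
Orange → 3 (second significant figure)
Grey → 8 (third significant figure)
Black → ×1 multiplier
Brown → ±1% tolerance
638 × 1 = 638 Ω
Highest = 638 × (1 + 1/100) = 644.38 Ω.

644.38 Ω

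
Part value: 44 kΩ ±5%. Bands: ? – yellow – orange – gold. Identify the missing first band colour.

yellow

44000 Ω = 44 × 10^3.
The first band gives digit 4 of the significand, and 4 is yellow.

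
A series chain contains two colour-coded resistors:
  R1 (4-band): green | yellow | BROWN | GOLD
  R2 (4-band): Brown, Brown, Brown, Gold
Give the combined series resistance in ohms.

R1: green, yellow → 54; brown ×10 → 540 Ω.
R2: brown, brown → 11; brown ×10 → 110 Ω.
Series: 540 + 110 = 650 Ω.

650 Ω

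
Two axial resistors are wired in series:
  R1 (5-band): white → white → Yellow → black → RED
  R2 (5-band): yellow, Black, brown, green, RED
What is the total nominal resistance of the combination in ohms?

40100994 Ω

R1: white, white, yellow → 994; black ×1 → 994 Ω.
R2: yellow, black, brown → 401; green ×10^5 → 40100000 Ω.
Series: 994 + 40100000 = 40100994 Ω.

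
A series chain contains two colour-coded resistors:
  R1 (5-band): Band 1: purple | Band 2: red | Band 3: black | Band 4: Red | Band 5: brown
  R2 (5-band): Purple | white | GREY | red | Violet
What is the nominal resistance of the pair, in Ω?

151800 Ω

R1: violet, red, black → 720; red ×10^2 → 72000 Ω.
R2: violet, white, grey → 798; red ×10^2 → 79800 Ω.
Series: 72000 + 79800 = 151800 Ω.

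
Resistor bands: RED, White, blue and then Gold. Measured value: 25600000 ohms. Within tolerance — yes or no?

Red → 2 (first significant figure)
White → 9 (second significant figure)
Blue → ×10^6 multiplier
Gold → ±5% tolerance
29 × 1000000 = 29000000 Ω
Allowed range: 27550000 Ω to 30450000 Ω.
25600000 ohms lies outside that range.

no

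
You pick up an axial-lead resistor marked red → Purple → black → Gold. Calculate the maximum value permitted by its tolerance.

28.35 Ω

Red → 2 (first significant figure)
Violet → 7 (second significant figure)
Black → ×1 multiplier
Gold → ±5% tolerance
27 × 1 = 27 Ω
Maximum = 27 × (1 + 5/100) = 28.35 Ω.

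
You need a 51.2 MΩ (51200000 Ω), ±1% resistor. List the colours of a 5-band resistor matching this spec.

51200000 Ω = 512 × 10^5.
5 → green
1 → brown
2 → red
Multiplier 10^5 → green.
±1% tolerance → brown.

green, brown, red, green, brown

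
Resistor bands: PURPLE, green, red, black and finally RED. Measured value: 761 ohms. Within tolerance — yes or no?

yes

Violet → 7 (first significant figure)
Green → 5 (second significant figure)
Red → 2 (third significant figure)
Black → ×1 multiplier
Red → ±2% tolerance
752 × 1 = 752 Ω
Allowed range: 736.96 Ω to 767.04 Ω.
761 ohms lies inside that range.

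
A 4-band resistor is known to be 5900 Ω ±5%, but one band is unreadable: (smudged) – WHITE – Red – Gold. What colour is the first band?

5900 Ω = 59 × 10^2.
The first band gives digit 5 of the significand, and 5 is green.

green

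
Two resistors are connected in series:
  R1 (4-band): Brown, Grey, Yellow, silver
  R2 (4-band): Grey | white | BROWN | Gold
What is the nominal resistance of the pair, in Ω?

R1: brown, grey → 18; yellow ×10^4 → 180000 Ω.
R2: grey, white → 89; brown ×10 → 890 Ω.
Series: 180000 + 890 = 180890 Ω.

180890 Ω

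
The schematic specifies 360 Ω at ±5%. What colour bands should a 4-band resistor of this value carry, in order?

360 Ω = 36 × 10^1.
3 → orange
6 → blue
Multiplier 10^1 → brown.
±5% tolerance → gold.

orange, blue, brown, gold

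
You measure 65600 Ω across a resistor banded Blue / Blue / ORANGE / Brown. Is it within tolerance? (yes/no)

yes

Blue → 6 (first significant figure)
Blue → 6 (second significant figure)
Orange → ×10^3 multiplier
Brown → ±1% tolerance
66 × 1000 = 66000 Ω
Allowed range: 65340 Ω to 66660 Ω.
65600 Ω lies inside that range.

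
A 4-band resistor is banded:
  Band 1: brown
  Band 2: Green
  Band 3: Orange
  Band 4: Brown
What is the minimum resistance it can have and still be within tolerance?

14850 Ω

Brown → 1 (first significant figure)
Green → 5 (second significant figure)
Orange → ×10^3 multiplier
Brown → ±1% tolerance
15 × 1000 = 15000 Ω
Minimum = 15000 × (1 − 1/100) = 14850 Ω.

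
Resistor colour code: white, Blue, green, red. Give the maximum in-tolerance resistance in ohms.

White → 9 (first significant figure)
Blue → 6 (second significant figure)
Green → ×10^5 multiplier
Red → ±2% tolerance
96 × 100000 = 9600000 Ω
Maximum = 9600000 × (1 + 2/100) = 9792000 Ω.

9792000 Ω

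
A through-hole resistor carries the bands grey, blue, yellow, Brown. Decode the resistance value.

Grey → 8 (first significant figure)
Blue → 6 (second significant figure)
Yellow → ×10^4 multiplier
86 × 10000 = 860000 Ω

860000 Ω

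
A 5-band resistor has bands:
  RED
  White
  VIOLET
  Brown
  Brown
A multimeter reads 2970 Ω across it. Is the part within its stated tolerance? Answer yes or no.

yes

Red → 2 (first significant figure)
White → 9 (second significant figure)
Violet → 7 (third significant figure)
Brown → ×10 multiplier
Brown → ±1% tolerance
297 × 10 = 2970 Ω
Allowed range: 2940.3 Ω to 2999.7 Ω.
2970 Ω lies inside that range.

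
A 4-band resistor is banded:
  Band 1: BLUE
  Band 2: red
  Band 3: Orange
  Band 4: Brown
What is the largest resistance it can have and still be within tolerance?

62620 Ω

Blue → 6 (first significant figure)
Red → 2 (second significant figure)
Orange → ×10^3 multiplier
Brown → ±1% tolerance
62 × 1000 = 62000 Ω
Largest = 62000 × (1 + 1/100) = 62620 Ω.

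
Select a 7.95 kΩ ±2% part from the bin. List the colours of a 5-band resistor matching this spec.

violet, white, green, brown, red

7950 Ω = 795 × 10^1.
7 → violet
9 → white
5 → green
Multiplier 10^1 → brown.
±2% tolerance → red.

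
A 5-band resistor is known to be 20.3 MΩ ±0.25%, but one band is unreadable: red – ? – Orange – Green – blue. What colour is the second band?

20300000 Ω = 203 × 10^5.
The second band gives digit 0 of the significand, and 0 is black.

black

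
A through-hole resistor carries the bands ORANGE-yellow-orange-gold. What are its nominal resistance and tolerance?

34000 Ω ±5%

Orange → 3 (first significant figure)
Yellow → 4 (second significant figure)
Orange → ×10^3 multiplier
Gold → ±5% tolerance
34 × 1000 = 34000 Ω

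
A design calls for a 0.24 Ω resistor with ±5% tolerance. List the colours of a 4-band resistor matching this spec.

0.24 Ω = 24 × 10^-2.
2 → red
4 → yellow
Multiplier 10^-2 → silver.
±5% tolerance → gold.

red, yellow, silver, gold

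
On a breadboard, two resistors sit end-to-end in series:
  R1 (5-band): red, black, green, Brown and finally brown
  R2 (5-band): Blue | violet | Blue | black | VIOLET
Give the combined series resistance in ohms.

R1: red, black, green → 205; brown ×10 → 2050 Ω.
R2: blue, violet, blue → 676; black ×1 → 676 Ω.
Series: 2050 + 676 = 2726 Ω.

2726 Ω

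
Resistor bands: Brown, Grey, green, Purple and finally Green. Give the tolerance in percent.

±0.5%

The last band, green, is the tolerance band.
Green corresponds to ±0.5%.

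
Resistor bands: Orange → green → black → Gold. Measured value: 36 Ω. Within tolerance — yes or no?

yes

Orange → 3 (first significant figure)
Green → 5 (second significant figure)
Black → ×1 multiplier
Gold → ±5% tolerance
35 × 1 = 35 Ω
Allowed range: 33.25 Ω to 36.75 Ω.
36 Ω lies inside that range.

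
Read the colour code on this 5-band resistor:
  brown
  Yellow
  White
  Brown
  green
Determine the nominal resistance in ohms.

1490 Ω

Brown → 1 (first significant figure)
Yellow → 4 (second significant figure)
White → 9 (third significant figure)
Brown → ×10 multiplier
149 × 10 = 1490 Ω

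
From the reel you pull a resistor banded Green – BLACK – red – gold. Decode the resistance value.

5000 Ω

Green → 5 (first significant figure)
Black → 0 (second significant figure)
Red → ×10^2 multiplier
50 × 100 = 5000 Ω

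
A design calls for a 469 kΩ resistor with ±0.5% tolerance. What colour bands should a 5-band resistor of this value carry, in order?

469000 Ω = 469 × 10^3.
4 → yellow
6 → blue
9 → white
Multiplier 10^3 → orange.
±0.5% tolerance → green.

yellow, blue, white, orange, green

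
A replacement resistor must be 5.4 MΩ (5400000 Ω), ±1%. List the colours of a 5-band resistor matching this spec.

5400000 Ω = 540 × 10^4.
5 → green
4 → yellow
0 → black
Multiplier 10^4 → yellow.
±1% tolerance → brown.

green, yellow, black, yellow, brown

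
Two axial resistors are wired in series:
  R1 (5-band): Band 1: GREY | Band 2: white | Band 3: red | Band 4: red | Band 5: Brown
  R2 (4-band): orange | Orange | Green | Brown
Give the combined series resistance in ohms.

R1: grey, white, red → 892; red ×10^2 → 89200 Ω.
R2: orange, orange → 33; green ×10^5 → 3300000 Ω.
Series: 89200 + 3300000 = 3389200 Ω.

3389200 Ω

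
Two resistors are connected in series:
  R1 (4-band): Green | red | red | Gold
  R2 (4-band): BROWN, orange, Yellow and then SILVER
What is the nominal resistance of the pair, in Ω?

135200 Ω

R1: green, red → 52; red ×10^2 → 5200 Ω.
R2: brown, orange → 13; yellow ×10^4 → 130000 Ω.
Series: 5200 + 130000 = 135200 Ω.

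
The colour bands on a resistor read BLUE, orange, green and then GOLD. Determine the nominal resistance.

Blue → 6 (first significant figure)
Orange → 3 (second significant figure)
Green → ×10^5 multiplier
63 × 100000 = 6300000 Ω

6300000 Ω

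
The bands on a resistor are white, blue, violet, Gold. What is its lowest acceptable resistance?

White → 9 (first significant figure)
Blue → 6 (second significant figure)
Violet → ×10^7 multiplier
Gold → ±5% tolerance
96 × 10000000 = 960000000 Ω
Lowest = 960000000 × (1 − 5/100) = 912000000 Ω.

912000000 Ω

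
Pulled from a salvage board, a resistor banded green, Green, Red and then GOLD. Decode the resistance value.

Green → 5 (first significant figure)
Green → 5 (second significant figure)
Red → ×10^2 multiplier
55 × 100 = 5500 Ω

5500 Ω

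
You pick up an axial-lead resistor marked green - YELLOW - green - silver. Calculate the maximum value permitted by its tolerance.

5940000 Ω

Green → 5 (first significant figure)
Yellow → 4 (second significant figure)
Green → ×10^5 multiplier
Silver → ±10% tolerance
54 × 100000 = 5400000 Ω
Maximum = 5400000 × (1 + 10/100) = 5940000 Ω.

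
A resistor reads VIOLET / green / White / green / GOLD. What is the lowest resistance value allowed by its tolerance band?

Violet → 7 (first significant figure)
Green → 5 (second significant figure)
White → 9 (third significant figure)
Green → ×10^5 multiplier
Gold → ±5% tolerance
759 × 100000 = 75900000 Ω
Lowest = 75900000 × (1 − 5/100) = 72105000 Ω.

72105000 Ω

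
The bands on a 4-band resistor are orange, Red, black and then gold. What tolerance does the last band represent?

±5%

The last band, gold, is the tolerance band.
Gold corresponds to ±5%.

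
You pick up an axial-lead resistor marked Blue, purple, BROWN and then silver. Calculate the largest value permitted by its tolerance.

737 Ω

Blue → 6 (first significant figure)
Violet → 7 (second significant figure)
Brown → ×10 multiplier
Silver → ±10% tolerance
67 × 10 = 670 Ω
Largest = 670 × (1 + 10/100) = 737 Ω.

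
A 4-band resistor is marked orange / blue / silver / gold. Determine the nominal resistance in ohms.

0.36 Ω

Orange → 3 (first significant figure)
Blue → 6 (second significant figure)
Silver → ×0.01 multiplier
36 × 0.01 = 0.36 Ω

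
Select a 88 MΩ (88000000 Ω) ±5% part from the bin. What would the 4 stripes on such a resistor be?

88000000 Ω = 88 × 10^6.
8 → grey
8 → grey
Multiplier 10^6 → blue.
±5% tolerance → gold.

grey, grey, blue, gold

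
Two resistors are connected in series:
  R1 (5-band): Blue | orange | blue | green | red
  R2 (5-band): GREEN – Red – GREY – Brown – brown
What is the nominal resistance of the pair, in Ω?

63605280 Ω

R1: blue, orange, blue → 636; green ×10^5 → 63600000 Ω.
R2: green, red, grey → 528; brown ×10 → 5280 Ω.
Series: 63600000 + 5280 = 63605280 Ω.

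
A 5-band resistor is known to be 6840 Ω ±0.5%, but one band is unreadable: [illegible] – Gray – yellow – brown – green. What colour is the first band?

blue

6840 Ω = 684 × 10^1.
The first band gives digit 6 of the significand, and 6 is blue.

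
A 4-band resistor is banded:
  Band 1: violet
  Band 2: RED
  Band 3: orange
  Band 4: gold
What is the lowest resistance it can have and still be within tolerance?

68400 Ω

Violet → 7 (first significant figure)
Red → 2 (second significant figure)
Orange → ×10^3 multiplier
Gold → ±5% tolerance
72 × 1000 = 72000 Ω
Lowest = 72000 × (1 − 5/100) = 68400 Ω.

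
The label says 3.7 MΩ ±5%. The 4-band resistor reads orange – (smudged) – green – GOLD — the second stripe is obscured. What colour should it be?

violet

3700000 Ω = 37 × 10^5.
The second band gives digit 7 of the significand, and 7 is violet.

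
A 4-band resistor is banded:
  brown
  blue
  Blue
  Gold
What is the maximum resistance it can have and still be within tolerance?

Brown → 1 (first significant figure)
Blue → 6 (second significant figure)
Blue → ×10^6 multiplier
Gold → ±5% tolerance
16 × 1000000 = 16000000 Ω
Maximum = 16000000 × (1 + 5/100) = 16800000 Ω.

16800000 Ω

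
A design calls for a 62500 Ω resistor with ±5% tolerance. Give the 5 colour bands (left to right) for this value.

62500 Ω = 625 × 10^2.
6 → blue
2 → red
5 → green
Multiplier 10^2 → red.
±5% tolerance → gold.

blue, red, green, red, gold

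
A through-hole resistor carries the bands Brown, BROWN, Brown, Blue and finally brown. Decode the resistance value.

111000000 Ω

Brown → 1 (first significant figure)
Brown → 1 (second significant figure)
Brown → 1 (third significant figure)
Blue → ×10^6 multiplier
111 × 1000000 = 111000000 Ω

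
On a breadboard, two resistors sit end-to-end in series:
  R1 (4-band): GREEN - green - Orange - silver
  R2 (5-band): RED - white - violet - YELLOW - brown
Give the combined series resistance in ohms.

R1: green, green → 55; orange ×10^3 → 55000 Ω.
R2: red, white, violet → 297; yellow ×10^4 → 2970000 Ω.
Series: 55000 + 2970000 = 3025000 Ω.

3025000 Ω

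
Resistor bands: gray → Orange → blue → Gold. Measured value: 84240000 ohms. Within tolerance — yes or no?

yes

Grey → 8 (first significant figure)
Orange → 3 (second significant figure)
Blue → ×10^6 multiplier
Gold → ±5% tolerance
83 × 1000000 = 83000000 Ω
Allowed range: 78850000 Ω to 87150000 Ω.
84240000 ohms lies inside that range.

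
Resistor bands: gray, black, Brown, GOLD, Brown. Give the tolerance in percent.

±1%

The last band, brown, is the tolerance band.
Brown corresponds to ±1%.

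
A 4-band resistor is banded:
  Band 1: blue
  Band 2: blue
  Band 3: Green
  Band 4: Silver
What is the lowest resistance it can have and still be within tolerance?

Blue → 6 (first significant figure)
Blue → 6 (second significant figure)
Green → ×10^5 multiplier
Silver → ±10% tolerance
66 × 100000 = 6600000 Ω
Lowest = 6600000 × (1 − 10/100) = 5940000 Ω.

5940000 Ω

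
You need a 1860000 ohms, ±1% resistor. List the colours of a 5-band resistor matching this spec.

brown, grey, blue, yellow, brown

1860000 Ω = 186 × 10^4.
1 → brown
8 → grey
6 → blue
Multiplier 10^4 → yellow.
±1% tolerance → brown.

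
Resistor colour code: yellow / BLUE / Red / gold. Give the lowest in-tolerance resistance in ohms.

Yellow → 4 (first significant figure)
Blue → 6 (second significant figure)
Red → ×10^2 multiplier
Gold → ±5% tolerance
46 × 100 = 4600 Ω
Lowest = 4600 × (1 − 5/100) = 4370 Ω.

4370 Ω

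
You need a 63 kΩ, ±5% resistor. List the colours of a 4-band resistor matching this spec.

63000 Ω = 63 × 10^3.
6 → blue
3 → orange
Multiplier 10^3 → orange.
±5% tolerance → gold.

blue, orange, orange, gold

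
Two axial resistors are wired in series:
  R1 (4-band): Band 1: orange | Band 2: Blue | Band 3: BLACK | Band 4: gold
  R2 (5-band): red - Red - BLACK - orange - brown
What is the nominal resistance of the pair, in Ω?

R1: orange, blue → 36; black ×1 → 36 Ω.
R2: red, red, black → 220; orange ×10^3 → 220000 Ω.
Series: 36 + 220000 = 220036 Ω.

220036 Ω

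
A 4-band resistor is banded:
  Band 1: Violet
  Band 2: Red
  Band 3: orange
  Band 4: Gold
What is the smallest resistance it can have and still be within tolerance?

Violet → 7 (first significant figure)
Red → 2 (second significant figure)
Orange → ×10^3 multiplier
Gold → ±5% tolerance
72 × 1000 = 72000 Ω
Smallest = 72000 × (1 − 5/100) = 68400 Ω.

68400 Ω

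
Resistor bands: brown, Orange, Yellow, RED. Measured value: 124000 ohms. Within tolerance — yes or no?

Brown → 1 (first significant figure)
Orange → 3 (second significant figure)
Yellow → ×10^4 multiplier
Red → ±2% tolerance
13 × 10000 = 130000 Ω
Allowed range: 127400 Ω to 132600 Ω.
124000 ohms lies outside that range.

no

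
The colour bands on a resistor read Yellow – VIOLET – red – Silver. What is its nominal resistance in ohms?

Yellow → 4 (first significant figure)
Violet → 7 (second significant figure)
Red → ×10^2 multiplier
47 × 100 = 4700 Ω

4700 Ω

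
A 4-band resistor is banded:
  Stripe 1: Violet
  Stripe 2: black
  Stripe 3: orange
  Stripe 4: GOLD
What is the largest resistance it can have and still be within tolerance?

Violet → 7 (first significant figure)
Black → 0 (second significant figure)
Orange → ×10^3 multiplier
Gold → ±5% tolerance
70 × 1000 = 70000 Ω
Largest = 70000 × (1 + 5/100) = 73500 Ω.

73500 Ω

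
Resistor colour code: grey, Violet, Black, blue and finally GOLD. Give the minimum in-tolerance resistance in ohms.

Grey → 8 (first significant figure)
Violet → 7 (second significant figure)
Black → 0 (third significant figure)
Blue → ×10^6 multiplier
Gold → ±5% tolerance
870 × 1000000 = 870000000 Ω
Minimum = 870000000 × (1 − 5/100) = 826500000 Ω.

826500000 Ω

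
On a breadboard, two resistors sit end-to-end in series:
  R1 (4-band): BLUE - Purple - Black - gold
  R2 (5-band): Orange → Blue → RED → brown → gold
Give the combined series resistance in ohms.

R1: blue, violet → 67; black ×1 → 67 Ω.
R2: orange, blue, red → 362; brown ×10 → 3620 Ω.
Series: 67 + 3620 = 3687 Ω.

3687 Ω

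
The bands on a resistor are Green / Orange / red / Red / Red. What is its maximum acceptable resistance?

Green → 5 (first significant figure)
Orange → 3 (second significant figure)
Red → 2 (third significant figure)
Red → ×10^2 multiplier
Red → ±2% tolerance
532 × 100 = 53200 Ω
Maximum = 53200 × (1 + 2/100) = 54264 Ω.

54264 Ω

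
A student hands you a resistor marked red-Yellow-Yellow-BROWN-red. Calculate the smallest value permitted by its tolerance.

Red → 2 (first significant figure)
Yellow → 4 (second significant figure)
Yellow → 4 (third significant figure)
Brown → ×10 multiplier
Red → ±2% tolerance
244 × 10 = 2440 Ω
Smallest = 2440 × (1 − 2/100) = 2391.2 Ω.

2391.2 Ω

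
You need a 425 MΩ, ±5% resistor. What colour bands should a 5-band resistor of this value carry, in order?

425000000 Ω = 425 × 10^6.
4 → yellow
2 → red
5 → green
Multiplier 10^6 → blue.
±5% tolerance → gold.

yellow, red, green, blue, gold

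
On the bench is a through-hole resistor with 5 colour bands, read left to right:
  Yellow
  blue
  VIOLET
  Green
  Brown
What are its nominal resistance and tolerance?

46700000 Ω ±1%

Yellow → 4 (first significant figure)
Blue → 6 (second significant figure)
Violet → 7 (third significant figure)
Green → ×10^5 multiplier
Brown → ±1% tolerance
467 × 100000 = 46700000 Ω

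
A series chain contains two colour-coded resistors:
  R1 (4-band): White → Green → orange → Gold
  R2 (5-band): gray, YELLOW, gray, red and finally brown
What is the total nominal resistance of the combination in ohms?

179800 Ω

R1: white, green → 95; orange ×10^3 → 95000 Ω.
R2: grey, yellow, grey → 848; red ×10^2 → 84800 Ω.
Series: 95000 + 84800 = 179800 Ω.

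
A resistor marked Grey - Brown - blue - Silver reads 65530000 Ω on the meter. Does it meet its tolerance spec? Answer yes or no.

Grey → 8 (first significant figure)
Brown → 1 (second significant figure)
Blue → ×10^6 multiplier
Silver → ±10% tolerance
81 × 1000000 = 81000000 Ω
Allowed range: 72900000 Ω to 89100000 Ω.
65530000 Ω lies outside that range.

no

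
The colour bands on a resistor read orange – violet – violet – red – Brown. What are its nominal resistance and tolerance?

Orange → 3 (first significant figure)
Violet → 7 (second significant figure)
Violet → 7 (third significant figure)
Red → ×10^2 multiplier
Brown → ±1% tolerance
377 × 100 = 37700 Ω

37700 Ω ±1%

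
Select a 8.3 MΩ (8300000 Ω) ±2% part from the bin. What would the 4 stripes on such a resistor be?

8300000 Ω = 83 × 10^5.
8 → grey
3 → orange
Multiplier 10^5 → green.
±2% tolerance → red.

grey, orange, green, red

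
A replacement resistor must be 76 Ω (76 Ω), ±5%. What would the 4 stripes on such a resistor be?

violet, blue, black, gold

76 Ω = 76 × 10^0.
7 → violet
6 → blue
Multiplier 10^0 → black.
±5% tolerance → gold.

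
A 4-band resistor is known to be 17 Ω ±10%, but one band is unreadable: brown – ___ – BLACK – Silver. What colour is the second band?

17 Ω = 17 × 10^0.
The second band gives digit 7 of the significand, and 7 is violet.

violet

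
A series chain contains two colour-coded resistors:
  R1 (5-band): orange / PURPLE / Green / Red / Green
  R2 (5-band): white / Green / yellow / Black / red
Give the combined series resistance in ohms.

R1: orange, violet, green → 375; red ×10^2 → 37500 Ω.
R2: white, green, yellow → 954; black ×1 → 954 Ω.
Series: 37500 + 954 = 38454 Ω.

38454 Ω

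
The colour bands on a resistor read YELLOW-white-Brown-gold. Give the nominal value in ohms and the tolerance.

Yellow → 4 (first significant figure)
White → 9 (second significant figure)
Brown → ×10 multiplier
Gold → ±5% tolerance
49 × 10 = 490 Ω

490 Ω ±5%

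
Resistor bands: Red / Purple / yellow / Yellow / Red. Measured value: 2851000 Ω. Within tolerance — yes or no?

Red → 2 (first significant figure)
Violet → 7 (second significant figure)
Yellow → 4 (third significant figure)
Yellow → ×10^4 multiplier
Red → ±2% tolerance
274 × 10000 = 2740000 Ω
Allowed range: 2685200 Ω to 2794800 Ω.
2851000 Ω lies outside that range.

no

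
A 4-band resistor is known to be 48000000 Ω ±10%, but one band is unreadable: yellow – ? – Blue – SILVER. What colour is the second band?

48000000 Ω = 48 × 10^6.
The second band gives digit 8 of the significand, and 8 is grey.

grey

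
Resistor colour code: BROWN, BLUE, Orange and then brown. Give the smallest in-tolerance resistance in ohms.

Brown → 1 (first significant figure)
Blue → 6 (second significant figure)
Orange → ×10^3 multiplier
Brown → ±1% tolerance
16 × 1000 = 16000 Ω
Smallest = 16000 × (1 − 1/100) = 15840 Ω.

15840 Ω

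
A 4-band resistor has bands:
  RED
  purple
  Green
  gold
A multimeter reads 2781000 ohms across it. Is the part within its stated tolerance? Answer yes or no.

Red → 2 (first significant figure)
Violet → 7 (second significant figure)
Green → ×10^5 multiplier
Gold → ±5% tolerance
27 × 100000 = 2700000 Ω
Allowed range: 2565000 Ω to 2835000 Ω.
2781000 ohms lies inside that range.

yes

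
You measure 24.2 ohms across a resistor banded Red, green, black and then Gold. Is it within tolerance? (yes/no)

yes

Red → 2 (first significant figure)
Green → 5 (second significant figure)
Black → ×1 multiplier
Gold → ±5% tolerance
25 × 1 = 25 Ω
Allowed range: 23.75 Ω to 26.25 Ω.
24.2 ohms lies inside that range.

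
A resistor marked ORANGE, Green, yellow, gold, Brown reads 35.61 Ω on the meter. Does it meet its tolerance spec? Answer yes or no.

Orange → 3 (first significant figure)
Green → 5 (second significant figure)
Yellow → 4 (third significant figure)
Gold → ×0.1 multiplier
Brown → ±1% tolerance
354 × 0.1 = 35.4 Ω
Allowed range: 35.046 Ω to 35.754 Ω.
35.61 Ω lies inside that range.

yes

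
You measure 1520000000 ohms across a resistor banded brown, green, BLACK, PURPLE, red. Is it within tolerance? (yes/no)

Brown → 1 (first significant figure)
Green → 5 (second significant figure)
Black → 0 (third significant figure)
Violet → ×10^7 multiplier
Red → ±2% tolerance
150 × 10000000 = 1500000000 Ω
Allowed range: 1470000000 Ω to 1530000000 Ω.
1520000000 ohms lies inside that range.

yes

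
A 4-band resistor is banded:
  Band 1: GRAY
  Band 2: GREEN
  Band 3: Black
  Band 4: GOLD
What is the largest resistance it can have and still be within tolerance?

89.25 Ω

Grey → 8 (first significant figure)
Green → 5 (second significant figure)
Black → ×1 multiplier
Gold → ±5% tolerance
85 × 1 = 85 Ω
Largest = 85 × (1 + 5/100) = 89.25 Ω.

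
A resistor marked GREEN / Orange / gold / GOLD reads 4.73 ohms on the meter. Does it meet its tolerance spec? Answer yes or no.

no

Green → 5 (first significant figure)
Orange → 3 (second significant figure)
Gold → ×0.1 multiplier
Gold → ±5% tolerance
53 × 0.1 = 5.3 Ω
Allowed range: 5.035 Ω to 5.565 Ω.
4.73 ohms lies outside that range.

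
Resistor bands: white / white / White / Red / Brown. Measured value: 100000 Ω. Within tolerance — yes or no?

yes

White → 9 (first significant figure)
White → 9 (second significant figure)
White → 9 (third significant figure)
Red → ×10^2 multiplier
Brown → ±1% tolerance
999 × 100 = 99900 Ω
Allowed range: 98901 Ω to 100899 Ω.
100000 Ω lies inside that range.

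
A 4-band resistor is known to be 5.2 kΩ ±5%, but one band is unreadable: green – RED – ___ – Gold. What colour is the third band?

5200 Ω = 52 × 10^2.
The third band is the multiplier, 10^2, which is red.

red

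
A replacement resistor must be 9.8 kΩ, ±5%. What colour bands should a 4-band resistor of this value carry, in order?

9800 Ω = 98 × 10^2.
9 → white
8 → grey
Multiplier 10^2 → red.
±5% tolerance → gold.

white, grey, red, gold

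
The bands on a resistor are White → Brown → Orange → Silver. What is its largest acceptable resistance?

100100 Ω

White → 9 (first significant figure)
Brown → 1 (second significant figure)
Orange → ×10^3 multiplier
Silver → ±10% tolerance
91 × 1000 = 91000 Ω
Largest = 91000 × (1 + 10/100) = 100100 Ω.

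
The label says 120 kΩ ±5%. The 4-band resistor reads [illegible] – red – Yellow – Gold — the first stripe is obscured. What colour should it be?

brown

120000 Ω = 12 × 10^4.
The first band gives digit 1 of the significand, and 1 is brown.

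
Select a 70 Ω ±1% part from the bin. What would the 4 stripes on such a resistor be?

violet, black, black, brown

70 Ω = 70 × 10^0.
7 → violet
0 → black
Multiplier 10^0 → black.
±1% tolerance → brown.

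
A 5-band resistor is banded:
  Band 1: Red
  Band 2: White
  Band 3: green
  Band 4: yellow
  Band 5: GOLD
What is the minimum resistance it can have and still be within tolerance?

2802500 Ω

Red → 2 (first significant figure)
White → 9 (second significant figure)
Green → 5 (third significant figure)
Yellow → ×10^4 multiplier
Gold → ±5% tolerance
295 × 10000 = 2950000 Ω
Minimum = 2950000 × (1 − 5/100) = 2802500 Ω.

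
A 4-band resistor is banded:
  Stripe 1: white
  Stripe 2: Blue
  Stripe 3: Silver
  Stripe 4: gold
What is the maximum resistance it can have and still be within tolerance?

1.008 Ω

White → 9 (first significant figure)
Blue → 6 (second significant figure)
Silver → ×0.01 multiplier
Gold → ±5% tolerance
96 × 0.01 = 0.96 Ω
Maximum = 0.96 × (1 + 5/100) = 1.008 Ω.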